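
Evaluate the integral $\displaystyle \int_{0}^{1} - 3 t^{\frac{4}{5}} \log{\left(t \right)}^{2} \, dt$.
$- \frac{250}{243}$

Consider the simpler parametrised integral
$$J(a) = \int_{0}^{1} - 3 t^{a} \, dt = - \frac{3}{a + 1}.$$

Differentiating under the integral sign brings down a factor of $\ln t$:
$$\frac{dJ}{da} = \int_{0}^{1} - 3 t^{a} \log{\left(t \right)} \, dt = \frac{3}{\left(a + 1\right)^{2}}.$$

Repeating twice in total — each differentiation brings down another $\ln t$ — gives
$$\frac{d^{2}J}{da^{2}} = \int_{0}^{1} - 3 t^{a} \log{\left(t \right)}^{2} \, dt = - \frac{6}{\left(a + 1\right)^{3}},$$
and the integrand here is exactly the target integrand, so $I = - \frac{6}{\left(a + 1\right)^{3}}$.

Setting $a = \frac{4}{5}$:
$$I = - \frac{250}{243}.$$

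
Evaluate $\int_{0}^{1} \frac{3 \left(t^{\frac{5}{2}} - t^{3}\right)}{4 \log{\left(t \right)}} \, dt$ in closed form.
$\log{\left(\frac{14^{\frac{3}{4}}}{8} \right)}$

Introduce a parameter $a$ in the exponent: let $I(a) = \int_{0}^{1} \frac{3 \left(- t^{3} + t^{a}\right)}{4 \log{\left(t \right)}} \, dt$.

Since $\dfrac{\partial}{\partial a}\,t^{a} = t^{a} \ln t$, the $\ln t$ in the denominator cancels and
$$\frac{dI}{da} = \int_{0}^{1} \frac{3}{4} t^{a} \, dt = \frac{3}{4} \left[\frac{t^{a+1}}{a+1}\right]_0^1 = \frac{3}{4 \left(a + 1\right)}.$$

Integrating with respect to $a$ gives $I(a) = \frac{3 \log{\left(a + 1 \right)}}{4} - \frac{3 \log{\left(2 \right)}}{2} + C$.

At $a = 3$ the integrand is identically $0$, so $I(3) = 0$. The closed form gives $0$, hence $C = 0$.

Setting $a = \frac{5}{2}$:
$$I = \log{\left(\frac{14^{\frac{3}{4}}}{8} \right)}.$$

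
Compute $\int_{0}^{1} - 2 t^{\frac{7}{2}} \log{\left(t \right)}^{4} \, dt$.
$- \frac{512}{19683}$

Begin with the known integral
$$J(a) = \int_{0}^{1} - 2 t^{a} \, dt = - \frac{2}{a + 1}.$$

Differentiating under the integral sign brings down a factor of $\ln t$:
$$\frac{dJ}{da} = \int_{0}^{1} - 2 t^{a} \log{\left(t \right)} \, dt = \frac{2}{\left(a + 1\right)^{2}}.$$

Repeating $4$ times in total — each differentiation brings down another $\ln t$ — gives
$$\frac{d^{4}J}{da^{4}} = \int_{0}^{1} - 2 t^{a} \log{\left(t \right)}^{4} \, dt = - \frac{48}{\left(a + 1\right)^{5}},$$
and the integrand here is exactly the target integrand, so $I = - \frac{48}{\left(a + 1\right)^{5}}$.

Setting $a = \frac{7}{2}$:
$$I = - \frac{512}{19683}.$$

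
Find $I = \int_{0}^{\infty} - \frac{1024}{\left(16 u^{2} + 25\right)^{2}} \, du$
$- \frac{64 \pi}{125}$

Start from the standard arctangent integral
$$J(a) = \int_{0}^{\infty} - \frac{4}{a^{2} + u^{2}} \, du = - \frac{2 \pi}{a}.$$

Differentiating under the integral sign with respect to $a$,
$$\frac{dJ}{da} = \int_{0}^{\infty} \frac{8 a}{\left(a^{2} + u^{2}\right)^{2}} \, du = \frac{2 \pi}{a^{2}},$$
so $\int_{0}^{\infty} - \frac{4}{\left(a^{2} + u^{2}\right)^{2}} \, du = - \frac{\pi}{a^{3}}$.

Setting $a = \frac{5}{4}$:
$$I = - \frac{64 \pi}{125}.$$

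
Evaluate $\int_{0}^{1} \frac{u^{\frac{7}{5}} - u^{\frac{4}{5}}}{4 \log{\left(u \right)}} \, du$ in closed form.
$- \frac{\log{\left(3 \right)}}{2} + \frac{\log{\left(12 \right)}}{4}$

Consider the one-parameter family: let $I(a) = \int_{0}^{1} \frac{u^{\frac{7}{5}} - u^{a}}{4 \log{\left(u \right)}} \, du$.

Since $\dfrac{\partial}{\partial a}\,u^{a} = u^{a} \ln u$, the $\ln u$ in the denominator cancels and
$$\frac{dI}{da} = \int_{0}^{1} - \frac{1}{4} u^{a} \, du = - \frac{1}{4} \left[\frac{u^{a+1}}{a+1}\right]_0^1 = - \frac{1}{4 a + 4}.$$

Integrating with respect to $a$ gives $I(a) = - \frac{\log{\left(a + 1 \right)}}{4} - \frac{\log{\left(5 \right)}}{4} + \frac{\log{\left(12 \right)}}{4} + C$.

At $a = \frac{7}{5}$ the integrand is identically $0$, so $I(\frac{7}{5}) = 0$. The closed form gives $0$, hence $C = 0$.

Setting $a = \frac{4}{5}$:
$$I = - \frac{\log{\left(3 \right)}}{2} + \frac{\log{\left(12 \right)}}{4}.$$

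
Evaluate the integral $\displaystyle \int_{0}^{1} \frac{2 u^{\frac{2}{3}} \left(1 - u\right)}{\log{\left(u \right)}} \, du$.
$\log{\left(\frac{25}{64} \right)}$

Introduce a parameter $a$ in the exponent: let $I(a) = \int_{0}^{1} \frac{2 \left(- u^{\frac{5}{3}} + u^{a}\right)}{\log{\left(u \right)}} \, du$.

Since $\dfrac{\partial}{\partial a}\,u^{a} = u^{a} \ln u$, the $\ln u$ in the denominator cancels and
$$\frac{dI}{da} = \int_{0}^{1} 2 u^{a} \, du = 2 \left[\frac{u^{a+1}}{a+1}\right]_0^1 = \frac{2}{a + 1}.$$

Integrating with respect to $a$ gives $I(a) = \log{\left(\frac{9 \left(a + 1\right)^{2}}{64} \right)} + C$.

At $a = \frac{5}{3}$ the integrand is identically $0$, so $I(\frac{5}{3}) = 0$. The closed form gives $0$, hence $C = 0$.

Setting $a = \frac{2}{3}$:
$$I = \log{\left(\frac{25}{64} \right)}.$$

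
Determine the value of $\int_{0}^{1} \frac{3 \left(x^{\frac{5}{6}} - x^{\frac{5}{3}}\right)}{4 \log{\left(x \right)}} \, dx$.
$\log{\left(\frac{11^{\frac{3}{4}}}{8} \right)}$

Consider the one-parameter family: let $I(a) = \int_{0}^{1} \frac{3 \left(- x^{\frac{5}{3}} + x^{a}\right)}{4 \log{\left(x \right)}} \, dx$.

Since $\dfrac{\partial}{\partial a}\,x^{a} = x^{a} \ln x$, the $\ln x$ in the denominator cancels and
$$\frac{dI}{da} = \int_{0}^{1} \frac{3}{4} x^{a} \, dx = \frac{3}{4} \left[\frac{x^{a+1}}{a+1}\right]_0^1 = \frac{3}{4 \left(a + 1\right)}.$$

Integrating with respect to $a$ gives $I(a) = \log{\left(\frac{6^{\frac{3}{4}} \left(a + 1\right)^{\frac{3}{4}}}{8} \right)} + C$.

At $a = \frac{5}{3}$ the integrand is identically $0$, so $I(\frac{5}{3}) = 0$. The closed form gives $0$, hence $C = 0$.

Setting $a = \frac{5}{6}$:
$$I = \log{\left(\frac{11^{\frac{3}{4}}}{8} \right)}.$$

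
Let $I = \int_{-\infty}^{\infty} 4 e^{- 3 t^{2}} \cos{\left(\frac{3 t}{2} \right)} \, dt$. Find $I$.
$\frac{4 \sqrt{3} \sqrt{\pi}}{3 e^{\frac{3}{16}}}$

Let $b$ denote the cosine frequency and define $I(b) = \int_{-\infty}^{\infty} 4 e^{- 3 t^{2}} \cos{\left(b t \right)} \, dt$.

Differentiating under the integral sign,
$$I'(b) = \int_{-\infty}^{\infty} - 4 t e^{- 3 t^{2}} \sin{\left(b t \right)} \, dt.$$

Integrate $\int_{-\infty}^{\infty} t \sin(b t)\, e^{- 3 t^{2}}\, dt$ by parts with $u = \sin(b t)$ and $dv = t\, e^{- 3 t^{2}}\, dt$, giving $v = - \frac{e^{- 3 t^{2}}}{6}$. The boundary term vanishes and
$$\int_{-\infty}^{\infty} t \sin(b t)\, e^{- 3 t^{2}}\, dt = \frac{b}{6} \int_{-\infty}^{\infty} \cos(b t)\, e^{- 3 t^{2}}\, dt,$$
so $I'(b) = - \frac{b}{6}\, I(b)$.

This is a separable first-order ODE; solving with the initial condition $I(0) = \int_{-\infty}^{\infty} 4 e^{- 3 t^{2}}\,dt = \frac{4 \sqrt{3} \sqrt{\pi}}{3}$ gives
$$I(b) = \frac{4 \sqrt{3} \sqrt{\pi} e^{- \frac{b^{2}}{12}}}{3}.$$

Setting $b = \frac{3}{2}$:
$$I = \frac{4 \sqrt{3} \sqrt{\pi}}{3 e^{\frac{3}{16}}}.$$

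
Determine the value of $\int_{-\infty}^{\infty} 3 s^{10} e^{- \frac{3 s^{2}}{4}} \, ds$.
$\frac{2240 \sqrt{3} \sqrt{\pi}}{9}$

Start from the elementary integral
$$J(a) = \int_{-\infty}^{\infty} 3 e^{- a s^{2}} \, ds = \frac{3 \sqrt{\pi}}{\sqrt{a}}.$$

Differentiating under the integral sign brings down a factor of $(-s^2)$:
$$\frac{dJ}{da} = \int_{-\infty}^{\infty} - 3 s^{2} e^{- a s^{2}} \, ds = - \frac{3 \sqrt{\pi}}{2 a^{\frac{3}{2}}}.$$

Repeating $5$ times in total — each differentiation brings down another $(-s^2)$ — gives
$$\frac{d^{5}J}{da^{5}} = \int_{-\infty}^{\infty} - 3 s^{10} e^{- a s^{2}} \, ds = - \frac{2835 \sqrt{\pi}}{32 a^{\frac{11}{2}}},$$
and the integrand here is $(-1)^{5}$ times the target integrand, so $I = (-1)^{5}\,\frac{d^{5}J}{da^{5}} = \frac{2835 \sqrt{\pi}}{32 a^{\frac{11}{2}}}$.

Setting $a = \frac{3}{4}$:
$$I = \frac{2240 \sqrt{3} \sqrt{\pi}}{9}.$$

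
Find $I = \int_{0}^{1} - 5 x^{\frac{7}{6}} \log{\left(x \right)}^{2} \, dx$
$- \frac{2160}{2197}$

Consider the simpler parametrised integral
$$J(a) = \int_{0}^{1} - 5 x^{a} \, dx = - \frac{5}{a + 1}.$$

Differentiating under the integral sign brings down a factor of $\ln x$:
$$\frac{dJ}{da} = \int_{0}^{1} - 5 x^{a} \log{\left(x \right)} \, dx = \frac{5}{\left(a + 1\right)^{2}}.$$

Repeating twice in total — each differentiation brings down another $\ln x$ — gives
$$\frac{d^{2}J}{da^{2}} = \int_{0}^{1} - 5 x^{a} \log{\left(x \right)}^{2} \, dx = - \frac{10}{\left(a + 1\right)^{3}},$$
and the integrand here is exactly the target integrand, so $I = - \frac{10}{\left(a + 1\right)^{3}}$.

Setting $a = \frac{7}{6}$:
$$I = - \frac{2160}{2197}.$$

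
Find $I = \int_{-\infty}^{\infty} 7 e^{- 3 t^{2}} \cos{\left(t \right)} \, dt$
$\frac{7 \sqrt{3} \sqrt{\pi}}{3 e^{\frac{1}{12}}}$

Define $I(b) = \int_{-\infty}^{\infty} 7 e^{- 3 t^{2}} \cos{\left(b t \right)} \, dt$.

Differentiating under the integral sign,
$$I'(b) = \int_{-\infty}^{\infty} - 7 t e^{- 3 t^{2}} \sin{\left(b t \right)} \, dt.$$

Integrate $\int_{-\infty}^{\infty} t \sin(b t)\, e^{- 3 t^{2}}\, dt$ by parts with $u = \sin(b t)$ and $dv = t\, e^{- 3 t^{2}}\, dt$, giving $v = - \frac{e^{- 3 t^{2}}}{6}$. The boundary term vanishes and
$$\int_{-\infty}^{\infty} t \sin(b t)\, e^{- 3 t^{2}}\, dt = \frac{b}{6} \int_{-\infty}^{\infty} \cos(b t)\, e^{- 3 t^{2}}\, dt,$$
so $I'(b) = - \frac{b}{6}\, I(b)$.

This is a separable first-order ODE; solving with the initial condition $I(0) = \int_{-\infty}^{\infty} 7 e^{- 3 t^{2}}\,dt = \frac{7 \sqrt{3} \sqrt{\pi}}{3}$ gives
$$I(b) = \frac{7 \sqrt{3} \sqrt{\pi} e^{- \frac{b^{2}}{12}}}{3}.$$

Setting $b = 1$:
$$I = \frac{7 \sqrt{3} \sqrt{\pi}}{3 e^{\frac{1}{12}}}.$$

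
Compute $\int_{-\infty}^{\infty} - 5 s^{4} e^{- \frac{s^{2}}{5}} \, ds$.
$- \frac{375 \sqrt{5} \sqrt{\pi}}{4}$

Begin with the known integral
$$J(a) = \int_{-\infty}^{\infty} - 5 e^{- a s^{2}} \, ds = - \frac{5 \sqrt{\pi}}{\sqrt{a}}.$$

Differentiating under the integral sign brings down a factor of $(-s^2)$:
$$\frac{dJ}{da} = \int_{-\infty}^{\infty} 5 s^{2} e^{- a s^{2}} \, ds = \frac{5 \sqrt{\pi}}{2 a^{\frac{3}{2}}}.$$

Repeating twice in total — each differentiation brings down another $(-s^2)$ — gives
$$\frac{d^{2}J}{da^{2}} = \int_{-\infty}^{\infty} - 5 s^{4} e^{- a s^{2}} \, ds = - \frac{15 \sqrt{\pi}}{4 a^{\frac{5}{2}}},$$
and the integrand here is exactly the target integrand, so $I = - \frac{15 \sqrt{\pi}}{4 a^{\frac{5}{2}}}$.

Setting $a = \frac{1}{5}$:
$$I = - \frac{375 \sqrt{5} \sqrt{\pi}}{4}.$$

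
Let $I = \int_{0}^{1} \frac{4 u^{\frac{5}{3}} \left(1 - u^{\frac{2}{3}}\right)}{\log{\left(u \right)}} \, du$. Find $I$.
$\log{\left(\frac{256}{625} \right)}$

Introduce a parameter $a$ in the exponent: let $I(a) = \int_{0}^{1} \frac{4 \left(- u^{\frac{7}{3}} + u^{a}\right)}{\log{\left(u \right)}} \, du$.

Since $\dfrac{\partial}{\partial a}\,u^{a} = u^{a} \ln u$, the $\ln u$ in the denominator cancels and
$$\frac{dI}{da} = \int_{0}^{1} 4 u^{a} \, du = 4 \left[\frac{u^{a+1}}{a+1}\right]_0^1 = \frac{4}{a + 1}.$$

Integrating with respect to $a$ gives $I(a) = \log{\left(\frac{81 \left(a + 1\right)^{4}}{10000} \right)} + C$.

At $a = \frac{7}{3}$ the integrand is identically $0$, so $I(\frac{7}{3}) = 0$. The closed form gives $0$, hence $C = 0$.

Setting $a = \frac{5}{3}$:
$$I = \log{\left(\frac{256}{625} \right)}.$$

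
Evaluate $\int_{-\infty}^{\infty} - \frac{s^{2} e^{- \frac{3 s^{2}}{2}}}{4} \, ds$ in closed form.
$- \frac{\sqrt{6} \sqrt{\pi}}{36}$

Begin with the known integral
$$J(a) = \int_{-\infty}^{\infty} - \frac{e^{- a s^{2}}}{4} \, ds = - \frac{\sqrt{\pi}}{4 \sqrt{a}}.$$

Differentiating under the integral sign brings down a factor of $(-s^2)$:
$$\frac{dJ}{da} = \int_{-\infty}^{\infty} \frac{s^{2} e^{- a s^{2}}}{4} \, ds = \frac{\sqrt{\pi}}{8 a^{\frac{3}{2}}}.$$

The integral on the left is $-I$, so $I = - \frac{\sqrt{\pi}}{8 a^{\frac{3}{2}}}$.

Setting $a = \frac{3}{2}$:
$$I = - \frac{\sqrt{6} \sqrt{\pi}}{36}.$$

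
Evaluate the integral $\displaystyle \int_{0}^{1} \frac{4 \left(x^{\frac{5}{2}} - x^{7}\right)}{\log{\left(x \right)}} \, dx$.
$\log{\left(\frac{2401}{65536} \right)}$

Replace the exponent $\frac{5}{2}$ by a parameter $a$: let $I(a) = \int_{0}^{1} \frac{4 \left(- x^{7} + x^{a}\right)}{\log{\left(x \right)}} \, dx$.

Since $\dfrac{\partial}{\partial a}\,x^{a} = x^{a} \ln x$, the $\ln x$ in the denominator cancels and
$$\frac{dI}{da} = \int_{0}^{1} 4 x^{a} \, dx = 4 \left[\frac{x^{a+1}}{a+1}\right]_0^1 = \frac{4}{a + 1}.$$

Integrating with respect to $a$ gives $I(a) = \log{\left(\frac{\left(a + 1\right)^{4}}{4096} \right)} + C$.

At $a = 7$ the integrand is identically $0$, so $I(7) = 0$. The closed form gives $0$, hence $C = 0$.

Setting $a = \frac{5}{2}$:
$$I = \log{\left(\frac{2401}{65536} \right)}.$$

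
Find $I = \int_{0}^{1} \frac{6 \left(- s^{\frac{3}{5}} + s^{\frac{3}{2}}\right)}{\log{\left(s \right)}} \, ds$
$- \log{\left(\frac{16777216}{244140625} \right)}$

Introduce a parameter $a$ in the exponent: let $I(a) = \int_{0}^{1} \frac{6 \left(s^{\frac{3}{2}} - s^{a}\right)}{\log{\left(s \right)}} \, ds$.

Since $\dfrac{\partial}{\partial a}\,s^{a} = s^{a} \ln s$, the $\ln s$ in the denominator cancels and
$$\frac{dI}{da} = \int_{0}^{1} -6 s^{a} \, ds = -6 \left[\frac{s^{a+1}}{a+1}\right]_0^1 = - \frac{6}{a + 1}.$$

Integrating with respect to $a$ gives $I(a) = - \log{\left(\frac{64 \left(a + 1\right)^{6}}{15625} \right)} + C$.

At $a = \frac{3}{2}$ the integrand is identically $0$, so $I(\frac{3}{2}) = 0$. The closed form gives $0$, hence $C = 0$.

Setting $a = \frac{3}{5}$:
$$I = - \log{\left(\frac{16777216}{244140625} \right)}.$$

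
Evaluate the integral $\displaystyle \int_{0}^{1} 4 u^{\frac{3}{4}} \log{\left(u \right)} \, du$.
$- \frac{64}{49}$

Start from the elementary integral
$$J(a) = \int_{0}^{1} 4 u^{a} \, du = \frac{4}{a + 1}.$$

Differentiating under the integral sign brings down a factor of $\ln u$:
$$\frac{dJ}{da} = \int_{0}^{1} 4 u^{a} \log{\left(u \right)} \, du = - \frac{4}{\left(a + 1\right)^{2}}.$$

The integral on the left is $I$, so $I = - \frac{4}{\left(a + 1\right)^{2}}$.

Setting $a = \frac{3}{4}$:
$$I = - \frac{64}{49}.$$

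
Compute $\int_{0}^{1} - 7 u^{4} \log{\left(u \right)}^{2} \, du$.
$- \frac{14}{125}$

Consider the simpler parametrised integral
$$J(a) = \int_{0}^{1} - 7 u^{a} \, du = - \frac{7}{a + 1}.$$

Differentiating under the integral sign brings down a factor of $\ln u$:
$$\frac{dJ}{da} = \int_{0}^{1} - 7 u^{a} \log{\left(u \right)} \, du = \frac{7}{\left(a + 1\right)^{2}}.$$

Repeating twice in total — each differentiation brings down another $\ln u$ — gives
$$\frac{d^{2}J}{da^{2}} = \int_{0}^{1} - 7 u^{a} \log{\left(u \right)}^{2} \, du = - \frac{14}{\left(a + 1\right)^{3}},$$
and the integrand here is exactly the target integrand, so $I = - \frac{14}{\left(a + 1\right)^{3}}$.

Setting $a = 4$:
$$I = - \frac{14}{125}.$$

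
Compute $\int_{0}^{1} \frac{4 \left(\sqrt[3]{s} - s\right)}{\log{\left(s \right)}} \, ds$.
$- \log{\left(\frac{81}{16} \right)}$

Consider the one-parameter family: let $I(a) = \int_{0}^{1} \frac{4 \left(\sqrt[3]{s} - s^{a}\right)}{\log{\left(s \right)}} \, ds$.

Since $\dfrac{\partial}{\partial a}\,s^{a} = s^{a} \ln s$, the $\ln s$ in the denominator cancels and
$$\frac{dI}{da} = \int_{0}^{1} -4 s^{a} \, ds = -4 \left[\frac{s^{a+1}}{a+1}\right]_0^1 = - \frac{4}{a + 1}.$$

Integrating with respect to $a$ gives $I(a) = - \log{\left(\frac{81 \left(a + 1\right)^{4}}{256} \right)} + C$.

At $a = \frac{1}{3}$ the integrand is identically $0$, so $I(\frac{1}{3}) = 0$. The closed form gives $0$, hence $C = 0$.

Setting $a = 1$:
$$I = - \log{\left(\frac{81}{16} \right)}.$$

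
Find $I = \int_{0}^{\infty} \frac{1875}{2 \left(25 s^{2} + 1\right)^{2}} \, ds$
$\frac{375 \pi}{8}$

Begin with the known result
$$J(a) = \int_{0}^{\infty} \frac{3}{2 \left(a^{2} + s^{2}\right)} \, ds = \frac{3 \pi}{4 a}.$$

Differentiating under the integral sign with respect to $a$,
$$\frac{dJ}{da} = \int_{0}^{\infty} - \frac{3 a}{\left(a^{2} + s^{2}\right)^{2}} \, ds = - \frac{3 \pi}{4 a^{2}},$$
so $\int_{0}^{\infty} \frac{3}{2 \left(a^{2} + s^{2}\right)^{2}} \, ds = \frac{3 \pi}{8 a^{3}}$.

Setting $a = \frac{1}{5}$:
$$I = \frac{375 \pi}{8}.$$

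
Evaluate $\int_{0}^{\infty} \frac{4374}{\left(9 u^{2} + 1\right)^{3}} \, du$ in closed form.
$\frac{2187 \pi}{8}$

Recall the elementary integral
$$J(a) = \int_{0}^{\infty} \frac{6}{a^{2} + u^{2}} \, du = \frac{3 \pi}{a}.$$

Differentiating under the integral sign with respect to $a$,
$$\frac{dJ}{da} = \int_{0}^{\infty} - \frac{12 a}{\left(a^{2} + u^{2}\right)^{2}} \, du = - \frac{3 \pi}{a^{2}},$$
so $\int_{0}^{\infty} \frac{6}{\left(a^{2} + u^{2}\right)^{2}} \, du = \frac{3 \pi}{2 a^{3}}$.

Repeating — each differentiation of $1/(u^2+a^2)^j$ produces $-2ja/(u^2+a^2)^{j+1}$ — and dividing through by $-2ja$ at each step yields, after $2$ differentiations in total,
$$\int_{0}^{\infty} \frac{6}{\left(a^{2} + u^{2}\right)^{3}} \, du = \frac{9 \pi}{8 a^{5}}.$$

Setting $a = \frac{1}{3}$:
$$I = \frac{2187 \pi}{8}.$$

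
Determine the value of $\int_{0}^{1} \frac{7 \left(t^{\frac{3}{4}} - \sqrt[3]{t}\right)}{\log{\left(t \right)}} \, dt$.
$\log{\left(\frac{1801088541}{268435456} \right)}$

Introduce a parameter $a$ in the exponent: let $I(a) = \int_{0}^{1} \frac{7 \left(- \sqrt[3]{t} + t^{a}\right)}{\log{\left(t \right)}} \, dt$.

Since $\dfrac{\partial}{\partial a}\,t^{a} = t^{a} \ln t$, the $\ln t$ in the denominator cancels and
$$\frac{dI}{da} = \int_{0}^{1} 7 t^{a} \, dt = 7 \left[\frac{t^{a+1}}{a+1}\right]_0^1 = \frac{7}{a + 1}.$$

Integrating with respect to $a$ gives $I(a) = \log{\left(\frac{2187 \left(a + 1\right)^{7}}{16384} \right)} + C$.

At $a = \frac{1}{3}$ the integrand is identically $0$, so $I(\frac{1}{3}) = 0$. The closed form gives $0$, hence $C = 0$.

Setting $a = \frac{3}{4}$:
$$I = \log{\left(\frac{1801088541}{268435456} \right)}.$$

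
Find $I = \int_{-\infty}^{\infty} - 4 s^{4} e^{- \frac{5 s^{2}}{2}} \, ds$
$- \frac{12 \sqrt{10} \sqrt{\pi}}{125}$

Consider the simpler parametrised integral
$$J(a) = \int_{-\infty}^{\infty} - 4 e^{- a s^{2}} \, ds = - \frac{4 \sqrt{\pi}}{\sqrt{a}}.$$

Differentiating under the integral sign brings down a factor of $(-s^2)$:
$$\frac{dJ}{da} = \int_{-\infty}^{\infty} 4 s^{2} e^{- a s^{2}} \, ds = \frac{2 \sqrt{\pi}}{a^{\frac{3}{2}}}.$$

Repeating twice in total — each differentiation brings down another $(-s^2)$ — gives
$$\frac{d^{2}J}{da^{2}} = \int_{-\infty}^{\infty} - 4 s^{4} e^{- a s^{2}} \, ds = - \frac{3 \sqrt{\pi}}{a^{\frac{5}{2}}},$$
and the integrand here is exactly the target integrand, so $I = - \frac{3 \sqrt{\pi}}{a^{\frac{5}{2}}}$.

Setting $a = \frac{5}{2}$:
$$I = - \frac{12 \sqrt{10} \sqrt{\pi}}{125}.$$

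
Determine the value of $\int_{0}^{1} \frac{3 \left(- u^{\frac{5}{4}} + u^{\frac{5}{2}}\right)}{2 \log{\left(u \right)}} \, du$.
$- 3 \log{\left(3 \right)} + \frac{3 \log{\left(14 \right)}}{2}$

Consider the one-parameter family: let $I(a) = \int_{0}^{1} \frac{3 \left(u^{\frac{5}{2}} - u^{a}\right)}{2 \log{\left(u \right)}} \, du$.

Since $\dfrac{\partial}{\partial a}\,u^{a} = u^{a} \ln u$, the $\ln u$ in the denominator cancels and
$$\frac{dI}{da} = \int_{0}^{1} - \frac{3}{2} u^{a} \, du = - \frac{3}{2} \left[\frac{u^{a+1}}{a+1}\right]_0^1 = - \frac{3}{2 a + 2}.$$

Integrating with respect to $a$ gives $I(a) = - \log{\left(\frac{2 \sqrt{14} \left(a + 1\right)^{\frac{3}{2}}}{49} \right)} + C$.

At $a = \frac{5}{2}$ the integrand is identically $0$, so $I(\frac{5}{2}) = 0$. The closed form gives $0$, hence $C = 0$.

Setting $a = \frac{5}{4}$:
$$I = - 3 \log{\left(3 \right)} + \frac{3 \log{\left(14 \right)}}{2}.$$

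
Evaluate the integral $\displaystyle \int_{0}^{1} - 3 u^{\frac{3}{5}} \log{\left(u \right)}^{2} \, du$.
$- \frac{375}{256}$

Begin with the known integral
$$J(a) = \int_{0}^{1} - 3 u^{a} \, du = - \frac{3}{a + 1}.$$

Differentiating under the integral sign brings down a factor of $\ln u$:
$$\frac{dJ}{da} = \int_{0}^{1} - 3 u^{a} \log{\left(u \right)} \, du = \frac{3}{\left(a + 1\right)^{2}}.$$

Repeating twice in total — each differentiation brings down another $\ln u$ — gives
$$\frac{d^{2}J}{da^{2}} = \int_{0}^{1} - 3 u^{a} \log{\left(u \right)}^{2} \, du = - \frac{6}{\left(a + 1\right)^{3}},$$
and the integrand here is exactly the target integrand, so $I = - \frac{6}{\left(a + 1\right)^{3}}$.

Setting $a = \frac{3}{5}$:
$$I = - \frac{375}{256}.$$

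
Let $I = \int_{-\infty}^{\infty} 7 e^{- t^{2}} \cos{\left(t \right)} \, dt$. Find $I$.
$\frac{7 \sqrt{\pi}}{e^{\frac{1}{4}}}$

Treat the cosine frequency as a parameter and define $I(b) = \int_{-\infty}^{\infty} 7 e^{- t^{2}} \cos{\left(b t \right)} \, dt$.

Differentiating under the integral sign,
$$I'(b) = \int_{-\infty}^{\infty} - 7 t e^{- t^{2}} \sin{\left(b t \right)} \, dt.$$

Integrate $\int_{-\infty}^{\infty} t \sin(b t)\, e^{- t^{2}}\, dt$ by parts with $u = \sin(b t)$ and $dv = t\, e^{- t^{2}}\, dt$, giving $v = - \frac{e^{- t^{2}}}{2}$. The boundary term vanishes and
$$\int_{-\infty}^{\infty} t \sin(b t)\, e^{- t^{2}}\, dt = \frac{b}{2} \int_{-\infty}^{\infty} \cos(b t)\, e^{- t^{2}}\, dt,$$
so $I'(b) = - \frac{b}{2}\, I(b)$.

This is a separable first-order ODE; solving with the initial condition $I(0) = \int_{-\infty}^{\infty} 7 e^{- t^{2}}\,dt = 7 \sqrt{\pi}$ gives
$$I(b) = 7 \sqrt{\pi} e^{- \frac{b^{2}}{4}}.$$

Setting $b = 1$:
$$I = \frac{7 \sqrt{\pi}}{e^{\frac{1}{4}}}.$$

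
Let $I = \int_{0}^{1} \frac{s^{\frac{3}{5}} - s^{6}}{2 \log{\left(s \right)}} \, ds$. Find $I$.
$\log{\left(\frac{2 \sqrt{70}}{35} \right)}$

Consider the one-parameter family: let $I(a) = \int_{0}^{1} \frac{- s^{6} + s^{a}}{2 \log{\left(s \right)}} \, ds$.

Since $\dfrac{\partial}{\partial a}\,s^{a} = s^{a} \ln s$, the $\ln s$ in the denominator cancels and
$$\frac{dI}{da} = \int_{0}^{1} \frac{1}{2} s^{a} \, ds = \frac{1}{2} \left[\frac{s^{a+1}}{a+1}\right]_0^1 = \frac{1}{2 \left(a + 1\right)}.$$

Integrating with respect to $a$ gives $I(a) = \frac{\log{\left(a + 1 \right)}}{2} - \frac{\log{\left(7 \right)}}{2} + C$.

At $a = 6$ the integrand is identically $0$, so $I(6) = 0$. The closed form gives $0$, hence $C = 0$.

Setting $a = \frac{3}{5}$:
$$I = \log{\left(\frac{2 \sqrt{70}}{35} \right)}.$$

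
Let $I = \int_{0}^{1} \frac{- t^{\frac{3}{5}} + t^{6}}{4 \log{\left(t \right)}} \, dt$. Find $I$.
$- \log{\left(2 \right)} + \frac{\log{\left(70 \right)}}{4}$

Consider the one-parameter family: let $I(a) = \int_{0}^{1} \frac{- t^{\frac{3}{5}} + t^{a}}{4 \log{\left(t \right)}} \, dt$.

Since $\dfrac{\partial}{\partial a}\,t^{a} = t^{a} \ln t$, the $\ln t$ in the denominator cancels and
$$\frac{dI}{da} = \int_{0}^{1} \frac{1}{4} t^{a} \, dt = \frac{1}{4} \left[\frac{t^{a+1}}{a+1}\right]_0^1 = \frac{1}{4 \left(a + 1\right)}.$$

Integrating with respect to $a$ gives $I(a) = \log{\left(\frac{\sqrt[4]{10} \sqrt[4]{a + 1}}{2} \right)} + C$.

At $a = \frac{3}{5}$ the integrand is identically $0$, so $I(\frac{3}{5}) = 0$. The closed form gives $0$, hence $C = 0$.

Setting $a = 6$:
$$I = - \log{\left(2 \right)} + \frac{\log{\left(70 \right)}}{4}.$$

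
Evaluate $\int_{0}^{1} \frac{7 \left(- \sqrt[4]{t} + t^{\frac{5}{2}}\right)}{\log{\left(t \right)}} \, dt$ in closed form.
$\log{\left(\frac{105413504}{78125} \right)}$

Replace the exponent $\frac{5}{2}$ by a parameter $a$: let $I(a) = \int_{0}^{1} \frac{7 \left(- \sqrt[4]{t} + t^{a}\right)}{\log{\left(t \right)}} \, dt$.

Since $\dfrac{\partial}{\partial a}\,t^{a} = t^{a} \ln t$, the $\ln t$ in the denominator cancels and
$$\frac{dI}{da} = \int_{0}^{1} 7 t^{a} \, dt = 7 \left[\frac{t^{a+1}}{a+1}\right]_0^1 = \frac{7}{a + 1}.$$

Integrating with respect to $a$ gives $I(a) = \log{\left(\frac{16384 \left(a + 1\right)^{7}}{78125} \right)} + C$.

At $a = \frac{1}{4}$ the integrand is identically $0$, so $I(\frac{1}{4}) = 0$. The closed form gives $0$, hence $C = 0$.

Setting $a = \frac{5}{2}$:
$$I = \log{\left(\frac{105413504}{78125} \right)}.$$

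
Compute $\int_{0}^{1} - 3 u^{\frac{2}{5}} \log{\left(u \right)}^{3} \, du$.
$\frac{11250}{2401}$

Start from the elementary integral
$$J(a) = \int_{0}^{1} - 3 u^{a} \, du = - \frac{3}{a + 1}.$$

Differentiating under the integral sign brings down a factor of $\ln u$:
$$\frac{dJ}{da} = \int_{0}^{1} - 3 u^{a} \log{\left(u \right)} \, du = \frac{3}{\left(a + 1\right)^{2}}.$$

Repeating $3$ times in total — each differentiation brings down another $\ln u$ — gives
$$\frac{d^{3}J}{da^{3}} = \int_{0}^{1} - 3 u^{a} \log{\left(u \right)}^{3} \, du = \frac{18}{\left(a + 1\right)^{4}},$$
and the integrand here is exactly the target integrand, so $I = \frac{18}{\left(a + 1\right)^{4}}$.

Setting $a = \frac{2}{5}$:
$$I = \frac{11250}{2401}.$$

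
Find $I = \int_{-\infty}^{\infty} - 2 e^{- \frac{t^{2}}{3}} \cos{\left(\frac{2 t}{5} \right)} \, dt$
$- \frac{2 \sqrt{3} \sqrt{\pi}}{e^{\frac{3}{25}}}$

Let $b$ denote the cosine frequency and define $I(b) = \int_{-\infty}^{\infty} - 2 e^{- \frac{t^{2}}{3}} \cos{\left(b t \right)} \, dt$.

Differentiating under the integral sign,
$$I'(b) = \int_{-\infty}^{\infty} 2 t e^{- \frac{t^{2}}{3}} \sin{\left(b t \right)} \, dt.$$

Integrate $\int_{-\infty}^{\infty} t \sin(b t)\, e^{- \frac{t^{2}}{3}}\, dt$ by parts with $u = \sin(b t)$ and $dv = t\, e^{- \frac{t^{2}}{3}}\, dt$, giving $v = - \frac{3 e^{- \frac{t^{2}}{3}}}{2}$. The boundary term vanishes and
$$\int_{-\infty}^{\infty} t \sin(b t)\, e^{- \frac{t^{2}}{3}}\, dt = \frac{3 b}{2} \int_{-\infty}^{\infty} \cos(b t)\, e^{- \frac{t^{2}}{3}}\, dt,$$
so $I'(b) = - \frac{3 b}{2}\, I(b)$.

This is a separable first-order ODE; solving with the initial condition $I(0) = \int_{-\infty}^{\infty} - 2 e^{- \frac{t^{2}}{3}}\,dt = - 2 \sqrt{3} \sqrt{\pi}$ gives
$$I(b) = - 2 \sqrt{3} \sqrt{\pi} e^{- \frac{3 b^{2}}{4}}.$$

Setting $b = \frac{2}{5}$:
$$I = - \frac{2 \sqrt{3} \sqrt{\pi}}{e^{\frac{3}{25}}}.$$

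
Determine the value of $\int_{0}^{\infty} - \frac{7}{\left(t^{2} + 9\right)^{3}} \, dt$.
$- \frac{7 \pi}{1296}$

Begin with the known result
$$J(a) = \int_{0}^{\infty} - \frac{7}{a^{2} + t^{2}} \, dt = - \frac{7 \pi}{2 a}.$$

Differentiating under the integral sign with respect to $a$,
$$\frac{dJ}{da} = \int_{0}^{\infty} \frac{14 a}{\left(a^{2} + t^{2}\right)^{2}} \, dt = \frac{7 \pi}{2 a^{2}},$$
so $\int_{0}^{\infty} - \frac{7}{\left(a^{2} + t^{2}\right)^{2}} \, dt = - \frac{7 \pi}{4 a^{3}}$.

Repeating — each differentiation of $1/(t^2+a^2)^j$ produces $-2ja/(t^2+a^2)^{j+1}$ — and dividing through by $-2ja$ at each step yields, after $2$ differentiations in total,
$$\int_{0}^{\infty} - \frac{7}{\left(a^{2} + t^{2}\right)^{3}} \, dt = - \frac{21 \pi}{16 a^{5}}.$$

Setting $a = 3$:
$$I = - \frac{7 \pi}{1296}.$$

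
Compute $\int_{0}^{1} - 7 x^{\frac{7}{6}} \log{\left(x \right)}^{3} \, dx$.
$\frac{54432}{28561}$

Begin with the known integral
$$J(a) = \int_{0}^{1} - 7 x^{a} \, dx = - \frac{7}{a + 1}.$$

Differentiating under the integral sign brings down a factor of $\ln x$:
$$\frac{dJ}{da} = \int_{0}^{1} - 7 x^{a} \log{\left(x \right)} \, dx = \frac{7}{\left(a + 1\right)^{2}}.$$

Repeating $3$ times in total — each differentiation brings down another $\ln x$ — gives
$$\frac{d^{3}J}{da^{3}} = \int_{0}^{1} - 7 x^{a} \log{\left(x \right)}^{3} \, dx = \frac{42}{\left(a + 1\right)^{4}},$$
and the integrand here is exactly the target integrand, so $I = \frac{42}{\left(a + 1\right)^{4}}$.

Setting $a = \frac{7}{6}$:
$$I = \frac{54432}{28561}.$$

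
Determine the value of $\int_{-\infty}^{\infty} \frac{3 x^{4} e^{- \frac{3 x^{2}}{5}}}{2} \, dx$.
$\frac{25 \sqrt{15} \sqrt{\pi}}{24}$

Begin with the known integral
$$J(a) = \int_{-\infty}^{\infty} \frac{3 e^{- a x^{2}}}{2} \, dx = \frac{3 \sqrt{\pi}}{2 \sqrt{a}}.$$

Differentiating under the integral sign brings down a factor of $(-x^2)$:
$$\frac{dJ}{da} = \int_{-\infty}^{\infty} - \frac{3 x^{2} e^{- a x^{2}}}{2} \, dx = - \frac{3 \sqrt{\pi}}{4 a^{\frac{3}{2}}}.$$

Repeating twice in total — each differentiation brings down another $(-x^2)$ — gives
$$\frac{d^{2}J}{da^{2}} = \int_{-\infty}^{\infty} \frac{3 x^{4} e^{- a x^{2}}}{2} \, dx = \frac{9 \sqrt{\pi}}{8 a^{\frac{5}{2}}},$$
and the integrand here is exactly the target integrand, so $I = \frac{9 \sqrt{\pi}}{8 a^{\frac{5}{2}}}$.

Setting $a = \frac{3}{5}$:
$$I = \frac{25 \sqrt{15} \sqrt{\pi}}{24}.$$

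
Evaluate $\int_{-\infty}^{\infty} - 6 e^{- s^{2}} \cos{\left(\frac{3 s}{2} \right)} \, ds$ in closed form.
$- \frac{6 \sqrt{\pi}}{e^{\frac{9}{16}}}$

Define $I(b) = \int_{-\infty}^{\infty} - 6 e^{- s^{2}} \cos{\left(b s \right)} \, ds$.

Differentiating under the integral sign,
$$I'(b) = \int_{-\infty}^{\infty} 6 s e^{- s^{2}} \sin{\left(b s \right)} \, ds.$$

Integrate $\int_{-\infty}^{\infty} s \sin(b s)\, e^{- s^{2}}\, ds$ by parts with $u = \sin(b s)$ and $dv = s\, e^{- s^{2}}\, ds$, giving $v = - \frac{e^{- s^{2}}}{2}$. The boundary term vanishes and
$$\int_{-\infty}^{\infty} s \sin(b s)\, e^{- s^{2}}\, ds = \frac{b}{2} \int_{-\infty}^{\infty} \cos(b s)\, e^{- s^{2}}\, ds,$$
so $I'(b) = - \frac{b}{2}\, I(b)$.

This is a separable first-order ODE; solving with the initial condition $I(0) = \int_{-\infty}^{\infty} - 6 e^{- s^{2}}\,ds = - 6 \sqrt{\pi}$ gives
$$I(b) = - 6 \sqrt{\pi} e^{- \frac{b^{2}}{4}}.$$

Setting $b = \frac{3}{2}$:
$$I = - \frac{6 \sqrt{\pi}}{e^{\frac{9}{16}}}.$$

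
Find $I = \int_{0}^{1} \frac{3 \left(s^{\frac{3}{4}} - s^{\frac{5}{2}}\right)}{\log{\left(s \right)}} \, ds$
$- \log{\left(8 \right)}$

Consider the one-parameter family: let $I(a) = \int_{0}^{1} \frac{3 \left(s^{\frac{3}{4}} - s^{a}\right)}{\log{\left(s \right)}} \, ds$.

Since $\dfrac{\partial}{\partial a}\,s^{a} = s^{a} \ln s$, the $\ln s$ in the denominator cancels and
$$\frac{dI}{da} = \int_{0}^{1} -3 s^{a} \, ds = -3 \left[\frac{s^{a+1}}{a+1}\right]_0^1 = - \frac{3}{a + 1}.$$

Integrating with respect to $a$ gives $I(a) = - \log{\left(\frac{64 \left(a + 1\right)^{3}}{343} \right)} + C$.

At $a = \frac{3}{4}$ the integrand is identically $0$, so $I(\frac{3}{4}) = 0$. The closed form gives $0$, hence $C = 0$.

Setting $a = \frac{5}{2}$:
$$I = - \log{\left(8 \right)}.$$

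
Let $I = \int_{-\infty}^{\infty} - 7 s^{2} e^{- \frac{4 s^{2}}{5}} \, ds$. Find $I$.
$- \frac{35 \sqrt{5} \sqrt{\pi}}{16}$

Start from the elementary integral
$$J(a) = \int_{-\infty}^{\infty} - 7 e^{- a s^{2}} \, ds = - \frac{7 \sqrt{\pi}}{\sqrt{a}}.$$

Differentiating under the integral sign brings down a factor of $(-s^2)$:
$$\frac{dJ}{da} = \int_{-\infty}^{\infty} 7 s^{2} e^{- a s^{2}} \, ds = \frac{7 \sqrt{\pi}}{2 a^{\frac{3}{2}}}.$$

The integral on the left is $-I$, so $I = - \frac{7 \sqrt{\pi}}{2 a^{\frac{3}{2}}}$.

Setting $a = \frac{4}{5}$:
$$I = - \frac{35 \sqrt{5} \sqrt{\pi}}{16}.$$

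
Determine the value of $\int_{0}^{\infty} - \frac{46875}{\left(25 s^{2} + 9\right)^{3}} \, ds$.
$- \frac{3125 \pi}{432}$

Begin with the known result
$$J(a) = \int_{0}^{\infty} - \frac{3}{a^{2} + s^{2}} \, ds = - \frac{3 \pi}{2 a}.$$

Differentiating under the integral sign with respect to $a$,
$$\frac{dJ}{da} = \int_{0}^{\infty} \frac{6 a}{\left(a^{2} + s^{2}\right)^{2}} \, ds = \frac{3 \pi}{2 a^{2}},$$
so $\int_{0}^{\infty} - \frac{3}{\left(a^{2} + s^{2}\right)^{2}} \, ds = - \frac{3 \pi}{4 a^{3}}$.

Repeating — each differentiation of $1/(s^2+a^2)^j$ produces $-2ja/(s^2+a^2)^{j+1}$ — and dividing through by $-2ja$ at each step yields, after $2$ differentiations in total,
$$\int_{0}^{\infty} - \frac{3}{\left(a^{2} + s^{2}\right)^{3}} \, ds = - \frac{9 \pi}{16 a^{5}}.$$

Setting $a = \frac{3}{5}$:
$$I = - \frac{3125 \pi}{432}.$$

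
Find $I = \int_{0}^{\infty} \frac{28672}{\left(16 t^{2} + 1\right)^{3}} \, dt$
$1344 \pi$

Start from the standard arctangent integral
$$J(a) = \int_{0}^{\infty} \frac{7}{a^{2} + t^{2}} \, dt = \frac{7 \pi}{2 a}.$$

Differentiating under the integral sign with respect to $a$,
$$\frac{dJ}{da} = \int_{0}^{\infty} - \frac{14 a}{\left(a^{2} + t^{2}\right)^{2}} \, dt = - \frac{7 \pi}{2 a^{2}},$$
so $\int_{0}^{\infty} \frac{7}{\left(a^{2} + t^{2}\right)^{2}} \, dt = \frac{7 \pi}{4 a^{3}}$.

Repeating — each differentiation of $1/(t^2+a^2)^j$ produces $-2ja/(t^2+a^2)^{j+1}$ — and dividing through by $-2ja$ at each step yields, after $2$ differentiations in total,
$$\int_{0}^{\infty} \frac{7}{\left(a^{2} + t^{2}\right)^{3}} \, dt = \frac{21 \pi}{16 a^{5}}.$$

Setting $a = \frac{1}{4}$:
$$I = 1344 \pi.$$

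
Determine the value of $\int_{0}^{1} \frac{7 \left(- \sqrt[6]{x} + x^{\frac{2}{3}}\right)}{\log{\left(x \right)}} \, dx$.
$- \log{\left(\frac{823543}{10000000} \right)}$

Replace the exponent $\frac{1}{6}$ by a parameter $a$: let $I(a) = \int_{0}^{1} \frac{7 \left(x^{\frac{2}{3}} - x^{a}\right)}{\log{\left(x \right)}} \, dx$.

Since $\dfrac{\partial}{\partial a}\,x^{a} = x^{a} \ln x$, the $\ln x$ in the denominator cancels and
$$\frac{dI}{da} = \int_{0}^{1} -7 x^{a} \, dx = -7 \left[\frac{x^{a+1}}{a+1}\right]_0^1 = - \frac{7}{a + 1}.$$

Integrating with respect to $a$ gives $I(a) = - \log{\left(\frac{2187 \left(a + 1\right)^{7}}{78125} \right)} + C$.

At $a = \frac{2}{3}$ the integrand is identically $0$, so $I(\frac{2}{3}) = 0$. The closed form gives $0$, hence $C = 0$.

Setting $a = \frac{1}{6}$:
$$I = - \log{\left(\frac{823543}{10000000} \right)}.$$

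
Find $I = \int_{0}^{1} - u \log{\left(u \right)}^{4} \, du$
$- \frac{3}{4}$

Begin with the known integral
$$J(a) = \int_{0}^{1} - u^{a} \, du = - \frac{1}{a + 1}.$$

Differentiating under the integral sign brings down a factor of $\ln u$:
$$\frac{dJ}{da} = \int_{0}^{1} - u^{a} \log{\left(u \right)} \, du = \frac{1}{\left(a + 1\right)^{2}}.$$

Repeating $4$ times in total — each differentiation brings down another $\ln u$ — gives
$$\frac{d^{4}J}{da^{4}} = \int_{0}^{1} - u^{a} \log{\left(u \right)}^{4} \, du = - \frac{24}{\left(a + 1\right)^{5}},$$
and the integrand here is exactly the target integrand, so $I = - \frac{24}{\left(a + 1\right)^{5}}$.

Setting $a = 1$:
$$I = - \frac{3}{4}.$$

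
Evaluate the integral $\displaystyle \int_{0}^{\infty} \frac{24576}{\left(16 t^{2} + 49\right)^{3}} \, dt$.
$\frac{1152 \pi}{16807}$

Start from the standard arctangent integral
$$J(a) = \int_{0}^{\infty} \frac{6}{a^{2} + t^{2}} \, dt = \frac{3 \pi}{a}.$$

Differentiating under the integral sign with respect to $a$,
$$\frac{dJ}{da} = \int_{0}^{\infty} - \frac{12 a}{\left(a^{2} + t^{2}\right)^{2}} \, dt = - \frac{3 \pi}{a^{2}},$$
so $\int_{0}^{\infty} \frac{6}{\left(a^{2} + t^{2}\right)^{2}} \, dt = \frac{3 \pi}{2 a^{3}}$.

Repeating — each differentiation of $1/(t^2+a^2)^j$ produces $-2ja/(t^2+a^2)^{j+1}$ — and dividing through by $-2ja$ at each step yields, after $2$ differentiations in total,
$$\int_{0}^{\infty} \frac{6}{\left(a^{2} + t^{2}\right)^{3}} \, dt = \frac{9 \pi}{8 a^{5}}.$$

Setting $a = \frac{7}{4}$:
$$I = \frac{1152 \pi}{16807}.$$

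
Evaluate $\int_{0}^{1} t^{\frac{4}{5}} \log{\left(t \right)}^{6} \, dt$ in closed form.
$\frac{6250000}{531441}$

Consider the simpler parametrised integral
$$J(a) = \int_{0}^{1} t^{a} \, dt = \frac{1}{a + 1}.$$

Differentiating under the integral sign brings down a factor of $\ln t$:
$$\frac{dJ}{da} = \int_{0}^{1} t^{a} \log{\left(t \right)} \, dt = - \frac{1}{\left(a + 1\right)^{2}}.$$

Repeating $6$ times in total — each differentiation brings down another $\ln t$ — gives
$$\frac{d^{6}J}{da^{6}} = \int_{0}^{1} t^{a} \log{\left(t \right)}^{6} \, dt = \frac{720}{\left(a + 1\right)^{7}},$$
and the integrand here is exactly the target integrand, so $I = \frac{720}{\left(a + 1\right)^{7}}$.

Setting $a = \frac{4}{5}$:
$$I = \frac{6250000}{531441}.$$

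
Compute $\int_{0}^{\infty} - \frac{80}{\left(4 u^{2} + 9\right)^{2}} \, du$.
$- \frac{10 \pi}{27}$

Begin with the known result
$$J(a) = \int_{0}^{\infty} - \frac{5}{a^{2} + u^{2}} \, du = - \frac{5 \pi}{2 a}.$$

Differentiating under the integral sign with respect to $a$,
$$\frac{dJ}{da} = \int_{0}^{\infty} \frac{10 a}{\left(a^{2} + u^{2}\right)^{2}} \, du = \frac{5 \pi}{2 a^{2}},$$
so $\int_{0}^{\infty} - \frac{5}{\left(a^{2} + u^{2}\right)^{2}} \, du = - \frac{5 \pi}{4 a^{3}}$.

Setting $a = \frac{3}{2}$:
$$I = - \frac{10 \pi}{27}.$$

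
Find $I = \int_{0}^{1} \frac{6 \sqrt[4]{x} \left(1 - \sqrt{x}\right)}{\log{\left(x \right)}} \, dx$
$\log{\left(\frac{15625}{117649} \right)}$

Consider the one-parameter family: let $I(a) = \int_{0}^{1} \frac{6 \left(- x^{\frac{3}{4}} + x^{a}\right)}{\log{\left(x \right)}} \, dx$.

Since $\dfrac{\partial}{\partial a}\,x^{a} = x^{a} \ln x$, the $\ln x$ in the denominator cancels and
$$\frac{dI}{da} = \int_{0}^{1} 6 x^{a} \, dx = 6 \left[\frac{x^{a+1}}{a+1}\right]_0^1 = \frac{6}{a + 1}.$$

Integrating with respect to $a$ gives $I(a) = \log{\left(\frac{4096 \left(a + 1\right)^{6}}{117649} \right)} + C$.

At $a = \frac{3}{4}$ the integrand is identically $0$, so $I(\frac{3}{4}) = 0$. The closed form gives $0$, hence $C = 0$.

Setting $a = \frac{1}{4}$:
$$I = \log{\left(\frac{15625}{117649} \right)}.$$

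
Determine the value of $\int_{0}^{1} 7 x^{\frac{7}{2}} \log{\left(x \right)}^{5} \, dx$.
$- \frac{17920}{177147}$

Start from the elementary integral
$$J(a) = \int_{0}^{1} 7 x^{a} \, dx = \frac{7}{a + 1}.$$

Differentiating under the integral sign brings down a factor of $\ln x$:
$$\frac{dJ}{da} = \int_{0}^{1} 7 x^{a} \log{\left(x \right)} \, dx = - \frac{7}{\left(a + 1\right)^{2}}.$$

Repeating $5$ times in total — each differentiation brings down another $\ln x$ — gives
$$\frac{d^{5}J}{da^{5}} = \int_{0}^{1} 7 x^{a} \log{\left(x \right)}^{5} \, dx = - \frac{840}{\left(a + 1\right)^{6}},$$
and the integrand here is exactly the target integrand, so $I = - \frac{840}{\left(a + 1\right)^{6}}$.

Setting $a = \frac{7}{2}$:
$$I = - \frac{17920}{177147}.$$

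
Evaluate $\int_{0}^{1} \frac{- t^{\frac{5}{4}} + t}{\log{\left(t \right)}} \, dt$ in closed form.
$\log{\left(\frac{8}{9} \right)}$

Consider the one-parameter family: let $I(a) = \int_{0}^{1} \frac{t - t^{a}}{\log{\left(t \right)}} \, dt$.

Since $\dfrac{\partial}{\partial a}\,t^{a} = t^{a} \ln t$, the $\ln t$ in the denominator cancels and
$$\frac{dI}{da} = \int_{0}^{1} -1 t^{a} \, dt = -1 \left[\frac{t^{a+1}}{a+1}\right]_0^1 = - \frac{1}{a + 1}.$$

Integrating with respect to $a$ gives $I(a) = \log{\left(\frac{2}{a + 1} \right)} + C$.

At $a = 1$ the integrand is identically $0$, so $I(1) = 0$. The closed form gives $0$, hence $C = 0$.

Setting $a = \frac{5}{4}$:
$$I = \log{\left(\frac{8}{9} \right)}.$$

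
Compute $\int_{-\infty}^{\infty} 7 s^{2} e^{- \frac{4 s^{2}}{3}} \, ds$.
$\frac{21 \sqrt{3} \sqrt{\pi}}{16}$

Begin with the known integral
$$J(a) = \int_{-\infty}^{\infty} 7 e^{- a s^{2}} \, ds = \frac{7 \sqrt{\pi}}{\sqrt{a}}.$$

Differentiating under the integral sign brings down a factor of $(-s^2)$:
$$\frac{dJ}{da} = \int_{-\infty}^{\infty} - 7 s^{2} e^{- a s^{2}} \, ds = - \frac{7 \sqrt{\pi}}{2 a^{\frac{3}{2}}}.$$

The integral on the left is $-I$, so $I = \frac{7 \sqrt{\pi}}{2 a^{\frac{3}{2}}}$.

Setting $a = \frac{4}{3}$:
$$I = \frac{21 \sqrt{3} \sqrt{\pi}}{16}.$$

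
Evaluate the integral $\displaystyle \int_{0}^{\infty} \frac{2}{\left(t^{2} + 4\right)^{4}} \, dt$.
$\frac{5 \pi}{2048}$

Start from the standard arctangent integral
$$J(a) = \int_{0}^{\infty} \frac{2}{a^{2} + t^{2}} \, dt = \frac{\pi}{a}.$$

Differentiating under the integral sign with respect to $a$,
$$\frac{dJ}{da} = \int_{0}^{\infty} - \frac{4 a}{\left(a^{2} + t^{2}\right)^{2}} \, dt = - \frac{\pi}{a^{2}},$$
so $\int_{0}^{\infty} \frac{2}{\left(a^{2} + t^{2}\right)^{2}} \, dt = \frac{\pi}{2 a^{3}}$.

Repeating — each differentiation of $1/(t^2+a^2)^j$ produces $-2ja/(t^2+a^2)^{j+1}$ — and dividing through by $-2ja$ at each step yields, after $3$ differentiations in total,
$$\int_{0}^{\infty} \frac{2}{\left(a^{2} + t^{2}\right)^{4}} \, dt = \frac{5 \pi}{16 a^{7}}.$$

Setting $a = 2$:
$$I = \frac{5 \pi}{2048}.$$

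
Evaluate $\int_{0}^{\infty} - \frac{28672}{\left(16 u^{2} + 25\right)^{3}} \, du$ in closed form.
$- \frac{1344 \pi}{3125}$

Start from the standard arctangent integral
$$J(a) = \int_{0}^{\infty} - \frac{7}{a^{2} + u^{2}} \, du = - \frac{7 \pi}{2 a}.$$

Differentiating under the integral sign with respect to $a$,
$$\frac{dJ}{da} = \int_{0}^{\infty} \frac{14 a}{\left(a^{2} + u^{2}\right)^{2}} \, du = \frac{7 \pi}{2 a^{2}},$$
so $\int_{0}^{\infty} - \frac{7}{\left(a^{2} + u^{2}\right)^{2}} \, du = - \frac{7 \pi}{4 a^{3}}$.

Repeating — each differentiation of $1/(u^2+a^2)^j$ produces $-2ja/(u^2+a^2)^{j+1}$ — and dividing through by $-2ja$ at each step yields, after $2$ differentiations in total,
$$\int_{0}^{\infty} - \frac{7}{\left(a^{2} + u^{2}\right)^{3}} \, du = - \frac{21 \pi}{16 a^{5}}.$$

Setting $a = \frac{5}{4}$:
$$I = - \frac{1344 \pi}{3125}.$$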